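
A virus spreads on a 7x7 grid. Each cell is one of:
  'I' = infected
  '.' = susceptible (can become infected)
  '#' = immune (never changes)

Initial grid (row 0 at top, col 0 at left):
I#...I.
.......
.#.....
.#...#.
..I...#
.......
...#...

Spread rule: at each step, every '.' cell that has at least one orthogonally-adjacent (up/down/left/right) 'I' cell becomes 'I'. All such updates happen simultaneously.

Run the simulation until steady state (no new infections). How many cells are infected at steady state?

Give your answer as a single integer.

Step 0 (initial): 3 infected
Step 1: +8 new -> 11 infected
Step 2: +13 new -> 24 infected
Step 3: +12 new -> 36 infected
Step 4: +4 new -> 40 infected
Step 5: +2 new -> 42 infected
Step 6: +1 new -> 43 infected
Step 7: +0 new -> 43 infected

Answer: 43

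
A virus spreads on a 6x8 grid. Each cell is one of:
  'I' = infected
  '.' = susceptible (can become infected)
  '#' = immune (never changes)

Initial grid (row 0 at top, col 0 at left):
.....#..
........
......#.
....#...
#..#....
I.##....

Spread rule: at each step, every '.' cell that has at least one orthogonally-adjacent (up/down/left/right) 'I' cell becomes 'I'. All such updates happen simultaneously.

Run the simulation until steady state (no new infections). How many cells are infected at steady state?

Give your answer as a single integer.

Step 0 (initial): 1 infected
Step 1: +1 new -> 2 infected
Step 2: +1 new -> 3 infected
Step 3: +2 new -> 5 infected
Step 4: +3 new -> 8 infected
Step 5: +4 new -> 12 infected
Step 6: +4 new -> 16 infected
Step 7: +4 new -> 20 infected
Step 8: +3 new -> 23 infected
Step 9: +3 new -> 26 infected
Step 10: +3 new -> 29 infected
Step 11: +6 new -> 35 infected
Step 12: +5 new -> 40 infected
Step 13: +1 new -> 41 infected
Step 14: +0 new -> 41 infected

Answer: 41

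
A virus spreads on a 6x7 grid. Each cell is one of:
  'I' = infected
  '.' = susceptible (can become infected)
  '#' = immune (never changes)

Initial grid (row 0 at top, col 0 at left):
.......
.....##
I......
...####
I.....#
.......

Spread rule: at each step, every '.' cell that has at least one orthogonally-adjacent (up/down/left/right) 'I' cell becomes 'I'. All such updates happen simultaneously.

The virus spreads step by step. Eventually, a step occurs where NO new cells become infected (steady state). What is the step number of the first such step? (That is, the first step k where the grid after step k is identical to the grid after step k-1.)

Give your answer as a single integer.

Step 0 (initial): 2 infected
Step 1: +5 new -> 7 infected
Step 2: +6 new -> 13 infected
Step 3: +6 new -> 19 infected
Step 4: +5 new -> 24 infected
Step 5: +5 new -> 29 infected
Step 6: +3 new -> 32 infected
Step 7: +2 new -> 34 infected
Step 8: +1 new -> 35 infected
Step 9: +0 new -> 35 infected

Answer: 9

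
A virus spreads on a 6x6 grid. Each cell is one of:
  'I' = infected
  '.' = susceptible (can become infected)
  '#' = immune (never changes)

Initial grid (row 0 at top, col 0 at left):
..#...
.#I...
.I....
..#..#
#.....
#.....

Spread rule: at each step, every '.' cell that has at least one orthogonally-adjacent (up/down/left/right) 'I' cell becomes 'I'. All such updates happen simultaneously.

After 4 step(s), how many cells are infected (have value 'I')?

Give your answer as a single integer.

Answer: 25

Derivation:
Step 0 (initial): 2 infected
Step 1: +4 new -> 6 infected
Step 2: +6 new -> 12 infected
Step 3: +7 new -> 19 infected
Step 4: +6 new -> 25 infected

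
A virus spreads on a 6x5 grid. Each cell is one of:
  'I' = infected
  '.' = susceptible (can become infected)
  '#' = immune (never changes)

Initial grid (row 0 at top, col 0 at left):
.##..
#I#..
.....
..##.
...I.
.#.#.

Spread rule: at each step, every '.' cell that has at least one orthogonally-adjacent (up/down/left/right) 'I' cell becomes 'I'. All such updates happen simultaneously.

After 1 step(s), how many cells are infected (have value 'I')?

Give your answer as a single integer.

Answer: 5

Derivation:
Step 0 (initial): 2 infected
Step 1: +3 new -> 5 infected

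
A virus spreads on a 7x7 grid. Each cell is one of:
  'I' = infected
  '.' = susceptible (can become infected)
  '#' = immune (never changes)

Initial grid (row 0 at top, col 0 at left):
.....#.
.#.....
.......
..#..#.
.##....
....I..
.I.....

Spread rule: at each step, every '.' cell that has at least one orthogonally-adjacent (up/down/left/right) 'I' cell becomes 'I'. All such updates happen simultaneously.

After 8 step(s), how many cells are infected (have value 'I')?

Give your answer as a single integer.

Answer: 43

Derivation:
Step 0 (initial): 2 infected
Step 1: +7 new -> 9 infected
Step 2: +8 new -> 17 infected
Step 3: +5 new -> 22 infected
Step 4: +5 new -> 27 infected
Step 5: +7 new -> 34 infected
Step 6: +5 new -> 39 infected
Step 7: +3 new -> 42 infected
Step 8: +1 new -> 43 infected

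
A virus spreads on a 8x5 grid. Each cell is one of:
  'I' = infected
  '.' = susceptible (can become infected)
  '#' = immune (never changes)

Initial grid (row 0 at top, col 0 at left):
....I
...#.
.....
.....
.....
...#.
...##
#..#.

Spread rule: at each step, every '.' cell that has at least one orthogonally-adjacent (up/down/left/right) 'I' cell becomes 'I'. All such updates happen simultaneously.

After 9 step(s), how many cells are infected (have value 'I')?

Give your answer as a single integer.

Step 0 (initial): 1 infected
Step 1: +2 new -> 3 infected
Step 2: +2 new -> 5 infected
Step 3: +4 new -> 9 infected
Step 4: +5 new -> 14 infected
Step 5: +5 new -> 19 infected
Step 6: +3 new -> 22 infected
Step 7: +3 new -> 25 infected
Step 8: +3 new -> 28 infected
Step 9: +3 new -> 31 infected

Answer: 31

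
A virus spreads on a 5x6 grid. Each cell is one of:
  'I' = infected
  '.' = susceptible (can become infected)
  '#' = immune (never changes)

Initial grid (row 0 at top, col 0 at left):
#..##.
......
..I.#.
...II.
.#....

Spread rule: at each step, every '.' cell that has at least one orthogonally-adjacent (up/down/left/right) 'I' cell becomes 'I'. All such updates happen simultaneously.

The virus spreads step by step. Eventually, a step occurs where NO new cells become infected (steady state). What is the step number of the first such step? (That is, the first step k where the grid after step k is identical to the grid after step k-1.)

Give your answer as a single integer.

Answer: 5

Derivation:
Step 0 (initial): 3 infected
Step 1: +7 new -> 10 infected
Step 2: +8 new -> 18 infected
Step 3: +5 new -> 23 infected
Step 4: +2 new -> 25 infected
Step 5: +0 new -> 25 infected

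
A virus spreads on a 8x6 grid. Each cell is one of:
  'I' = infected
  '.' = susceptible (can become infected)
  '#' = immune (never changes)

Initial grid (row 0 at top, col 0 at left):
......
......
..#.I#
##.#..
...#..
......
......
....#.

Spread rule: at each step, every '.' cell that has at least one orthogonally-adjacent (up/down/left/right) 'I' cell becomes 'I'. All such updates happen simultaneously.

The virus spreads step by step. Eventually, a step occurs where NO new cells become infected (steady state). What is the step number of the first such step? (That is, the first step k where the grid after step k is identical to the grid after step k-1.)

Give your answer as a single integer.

Step 0 (initial): 1 infected
Step 1: +3 new -> 4 infected
Step 2: +5 new -> 9 infected
Step 3: +5 new -> 14 infected
Step 4: +5 new -> 19 infected
Step 5: +6 new -> 25 infected
Step 6: +7 new -> 32 infected
Step 7: +5 new -> 37 infected
Step 8: +3 new -> 40 infected
Step 9: +1 new -> 41 infected
Step 10: +0 new -> 41 infected

Answer: 10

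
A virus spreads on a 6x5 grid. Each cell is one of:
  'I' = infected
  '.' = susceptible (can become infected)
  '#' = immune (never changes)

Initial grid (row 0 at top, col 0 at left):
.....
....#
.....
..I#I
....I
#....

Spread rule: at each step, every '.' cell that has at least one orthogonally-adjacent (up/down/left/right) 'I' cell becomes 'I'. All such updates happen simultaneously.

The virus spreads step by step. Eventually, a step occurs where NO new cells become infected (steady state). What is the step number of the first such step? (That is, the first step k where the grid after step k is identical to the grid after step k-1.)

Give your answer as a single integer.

Answer: 6

Derivation:
Step 0 (initial): 3 infected
Step 1: +6 new -> 9 infected
Step 2: +7 new -> 16 infected
Step 3: +6 new -> 22 infected
Step 4: +3 new -> 25 infected
Step 5: +2 new -> 27 infected
Step 6: +0 new -> 27 infected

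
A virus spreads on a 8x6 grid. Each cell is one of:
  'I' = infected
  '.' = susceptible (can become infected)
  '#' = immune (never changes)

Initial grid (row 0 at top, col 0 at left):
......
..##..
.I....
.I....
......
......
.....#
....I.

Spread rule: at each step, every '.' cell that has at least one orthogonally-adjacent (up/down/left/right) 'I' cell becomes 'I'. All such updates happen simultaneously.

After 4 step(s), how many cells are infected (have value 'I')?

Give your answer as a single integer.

Answer: 42

Derivation:
Step 0 (initial): 3 infected
Step 1: +9 new -> 12 infected
Step 2: +10 new -> 22 infected
Step 3: +13 new -> 35 infected
Step 4: +7 new -> 42 infected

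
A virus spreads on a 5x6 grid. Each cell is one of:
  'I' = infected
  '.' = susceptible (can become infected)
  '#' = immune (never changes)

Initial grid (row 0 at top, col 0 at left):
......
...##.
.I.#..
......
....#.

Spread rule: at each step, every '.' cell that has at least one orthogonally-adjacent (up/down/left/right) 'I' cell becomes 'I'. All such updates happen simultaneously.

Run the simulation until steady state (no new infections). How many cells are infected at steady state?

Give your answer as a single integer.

Answer: 26

Derivation:
Step 0 (initial): 1 infected
Step 1: +4 new -> 5 infected
Step 2: +6 new -> 11 infected
Step 3: +5 new -> 16 infected
Step 4: +3 new -> 19 infected
Step 5: +3 new -> 22 infected
Step 6: +3 new -> 25 infected
Step 7: +1 new -> 26 infected
Step 8: +0 new -> 26 infected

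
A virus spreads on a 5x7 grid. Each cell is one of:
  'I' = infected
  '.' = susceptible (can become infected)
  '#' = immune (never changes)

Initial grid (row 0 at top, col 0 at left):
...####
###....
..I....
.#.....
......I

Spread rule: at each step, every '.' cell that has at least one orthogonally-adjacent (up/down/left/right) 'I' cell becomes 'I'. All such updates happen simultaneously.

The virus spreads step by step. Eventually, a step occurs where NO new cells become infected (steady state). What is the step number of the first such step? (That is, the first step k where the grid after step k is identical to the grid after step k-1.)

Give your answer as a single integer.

Step 0 (initial): 2 infected
Step 1: +5 new -> 7 infected
Step 2: +8 new -> 15 infected
Step 3: +7 new -> 22 infected
Step 4: +2 new -> 24 infected
Step 5: +0 new -> 24 infected

Answer: 5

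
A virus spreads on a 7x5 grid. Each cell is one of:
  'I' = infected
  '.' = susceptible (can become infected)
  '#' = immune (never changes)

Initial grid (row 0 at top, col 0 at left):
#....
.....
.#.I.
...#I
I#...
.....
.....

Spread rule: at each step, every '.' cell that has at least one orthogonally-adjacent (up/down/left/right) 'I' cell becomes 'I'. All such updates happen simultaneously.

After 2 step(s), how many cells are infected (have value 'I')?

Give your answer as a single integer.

Step 0 (initial): 3 infected
Step 1: +6 new -> 9 infected
Step 2: +10 new -> 19 infected

Answer: 19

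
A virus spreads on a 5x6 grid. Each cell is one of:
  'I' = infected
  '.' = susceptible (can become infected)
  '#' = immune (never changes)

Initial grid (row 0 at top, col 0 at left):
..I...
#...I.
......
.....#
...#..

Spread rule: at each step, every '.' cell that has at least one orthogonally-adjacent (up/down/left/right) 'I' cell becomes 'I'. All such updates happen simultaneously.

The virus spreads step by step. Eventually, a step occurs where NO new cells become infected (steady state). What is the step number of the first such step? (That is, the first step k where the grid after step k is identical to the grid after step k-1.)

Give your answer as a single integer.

Answer: 7

Derivation:
Step 0 (initial): 2 infected
Step 1: +7 new -> 9 infected
Step 2: +7 new -> 16 infected
Step 3: +4 new -> 20 infected
Step 4: +4 new -> 24 infected
Step 5: +2 new -> 26 infected
Step 6: +1 new -> 27 infected
Step 7: +0 new -> 27 infected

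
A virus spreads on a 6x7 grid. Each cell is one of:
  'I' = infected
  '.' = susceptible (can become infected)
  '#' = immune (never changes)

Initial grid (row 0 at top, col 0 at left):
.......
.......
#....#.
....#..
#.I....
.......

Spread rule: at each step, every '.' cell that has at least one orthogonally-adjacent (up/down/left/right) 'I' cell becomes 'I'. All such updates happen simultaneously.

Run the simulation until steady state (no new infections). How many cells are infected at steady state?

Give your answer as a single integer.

Answer: 38

Derivation:
Step 0 (initial): 1 infected
Step 1: +4 new -> 5 infected
Step 2: +6 new -> 11 infected
Step 3: +7 new -> 18 infected
Step 4: +7 new -> 25 infected
Step 5: +6 new -> 31 infected
Step 6: +4 new -> 35 infected
Step 7: +2 new -> 37 infected
Step 8: +1 new -> 38 infected
Step 9: +0 new -> 38 infected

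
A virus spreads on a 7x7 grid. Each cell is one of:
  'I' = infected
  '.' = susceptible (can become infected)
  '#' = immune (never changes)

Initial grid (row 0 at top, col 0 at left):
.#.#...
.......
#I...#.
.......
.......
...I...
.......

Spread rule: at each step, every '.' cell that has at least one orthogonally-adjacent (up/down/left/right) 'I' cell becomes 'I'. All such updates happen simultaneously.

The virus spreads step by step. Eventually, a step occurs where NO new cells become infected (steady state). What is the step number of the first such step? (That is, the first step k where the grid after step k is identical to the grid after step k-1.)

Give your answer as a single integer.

Answer: 8

Derivation:
Step 0 (initial): 2 infected
Step 1: +7 new -> 9 infected
Step 2: +13 new -> 22 infected
Step 3: +11 new -> 33 infected
Step 4: +5 new -> 38 infected
Step 5: +3 new -> 41 infected
Step 6: +3 new -> 44 infected
Step 7: +1 new -> 45 infected
Step 8: +0 new -> 45 infected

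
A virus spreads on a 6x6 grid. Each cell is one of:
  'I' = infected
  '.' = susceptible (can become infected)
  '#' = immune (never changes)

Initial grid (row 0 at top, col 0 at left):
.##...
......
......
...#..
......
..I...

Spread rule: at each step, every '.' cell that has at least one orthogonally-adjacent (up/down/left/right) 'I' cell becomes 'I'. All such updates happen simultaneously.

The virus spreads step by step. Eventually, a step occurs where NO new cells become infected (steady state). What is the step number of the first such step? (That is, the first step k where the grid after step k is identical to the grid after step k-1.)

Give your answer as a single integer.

Step 0 (initial): 1 infected
Step 1: +3 new -> 4 infected
Step 2: +5 new -> 9 infected
Step 3: +5 new -> 14 infected
Step 4: +6 new -> 20 infected
Step 5: +5 new -> 25 infected
Step 6: +4 new -> 29 infected
Step 7: +3 new -> 32 infected
Step 8: +1 new -> 33 infected
Step 9: +0 new -> 33 infected

Answer: 9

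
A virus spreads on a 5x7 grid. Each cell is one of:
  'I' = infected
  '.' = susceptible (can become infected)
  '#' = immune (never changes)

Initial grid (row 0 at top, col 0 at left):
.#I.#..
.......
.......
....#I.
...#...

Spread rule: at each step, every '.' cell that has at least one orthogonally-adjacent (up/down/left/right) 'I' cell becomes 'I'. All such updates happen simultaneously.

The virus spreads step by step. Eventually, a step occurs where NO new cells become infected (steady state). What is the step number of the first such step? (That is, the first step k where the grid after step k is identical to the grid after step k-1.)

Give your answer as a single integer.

Answer: 7

Derivation:
Step 0 (initial): 2 infected
Step 1: +5 new -> 7 infected
Step 2: +8 new -> 15 infected
Step 3: +7 new -> 22 infected
Step 4: +6 new -> 28 infected
Step 5: +2 new -> 30 infected
Step 6: +1 new -> 31 infected
Step 7: +0 new -> 31 infected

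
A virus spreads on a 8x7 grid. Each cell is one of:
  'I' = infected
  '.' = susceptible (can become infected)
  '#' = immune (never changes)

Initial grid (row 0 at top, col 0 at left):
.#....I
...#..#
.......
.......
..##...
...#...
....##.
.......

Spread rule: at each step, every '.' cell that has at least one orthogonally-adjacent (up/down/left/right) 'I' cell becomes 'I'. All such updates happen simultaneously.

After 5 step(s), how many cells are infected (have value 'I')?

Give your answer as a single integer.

Step 0 (initial): 1 infected
Step 1: +1 new -> 2 infected
Step 2: +2 new -> 4 infected
Step 3: +3 new -> 7 infected
Step 4: +4 new -> 11 infected
Step 5: +5 new -> 16 infected

Answer: 16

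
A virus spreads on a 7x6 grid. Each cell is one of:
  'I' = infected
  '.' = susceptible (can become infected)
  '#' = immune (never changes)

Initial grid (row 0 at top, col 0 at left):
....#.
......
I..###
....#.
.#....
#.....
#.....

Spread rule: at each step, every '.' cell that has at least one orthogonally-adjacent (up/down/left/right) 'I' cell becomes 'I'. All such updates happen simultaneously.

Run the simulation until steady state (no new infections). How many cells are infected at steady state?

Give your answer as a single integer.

Answer: 34

Derivation:
Step 0 (initial): 1 infected
Step 1: +3 new -> 4 infected
Step 2: +5 new -> 9 infected
Step 3: +3 new -> 12 infected
Step 4: +4 new -> 16 infected
Step 5: +4 new -> 20 infected
Step 6: +5 new -> 25 infected
Step 7: +5 new -> 30 infected
Step 8: +3 new -> 33 infected
Step 9: +1 new -> 34 infected
Step 10: +0 new -> 34 infected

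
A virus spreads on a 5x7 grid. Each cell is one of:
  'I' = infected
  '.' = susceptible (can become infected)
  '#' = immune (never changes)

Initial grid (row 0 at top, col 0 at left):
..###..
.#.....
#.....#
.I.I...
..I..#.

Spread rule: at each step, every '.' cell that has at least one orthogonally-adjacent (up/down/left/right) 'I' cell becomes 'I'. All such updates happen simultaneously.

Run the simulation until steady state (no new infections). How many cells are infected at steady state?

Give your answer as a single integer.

Answer: 25

Derivation:
Step 0 (initial): 3 infected
Step 1: +7 new -> 10 infected
Step 2: +6 new -> 16 infected
Step 3: +4 new -> 20 infected
Step 4: +2 new -> 22 infected
Step 5: +2 new -> 24 infected
Step 6: +1 new -> 25 infected
Step 7: +0 new -> 25 infected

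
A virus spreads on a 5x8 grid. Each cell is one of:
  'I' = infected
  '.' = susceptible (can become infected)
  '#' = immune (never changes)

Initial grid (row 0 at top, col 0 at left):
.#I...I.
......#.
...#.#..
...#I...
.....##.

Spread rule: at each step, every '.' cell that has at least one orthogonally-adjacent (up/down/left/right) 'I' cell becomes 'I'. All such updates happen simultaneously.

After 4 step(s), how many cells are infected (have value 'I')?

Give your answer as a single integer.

Step 0 (initial): 3 infected
Step 1: +7 new -> 10 infected
Step 2: +9 new -> 19 infected
Step 3: +7 new -> 26 infected
Step 4: +5 new -> 31 infected

Answer: 31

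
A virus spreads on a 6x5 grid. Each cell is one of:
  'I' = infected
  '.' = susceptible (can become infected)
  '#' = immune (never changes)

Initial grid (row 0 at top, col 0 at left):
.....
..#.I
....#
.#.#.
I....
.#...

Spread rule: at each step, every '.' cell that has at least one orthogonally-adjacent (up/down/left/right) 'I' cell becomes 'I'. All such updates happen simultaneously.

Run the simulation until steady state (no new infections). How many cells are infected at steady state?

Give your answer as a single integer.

Answer: 25

Derivation:
Step 0 (initial): 2 infected
Step 1: +5 new -> 7 infected
Step 2: +4 new -> 11 infected
Step 3: +7 new -> 18 infected
Step 4: +5 new -> 23 infected
Step 5: +2 new -> 25 infected
Step 6: +0 new -> 25 infected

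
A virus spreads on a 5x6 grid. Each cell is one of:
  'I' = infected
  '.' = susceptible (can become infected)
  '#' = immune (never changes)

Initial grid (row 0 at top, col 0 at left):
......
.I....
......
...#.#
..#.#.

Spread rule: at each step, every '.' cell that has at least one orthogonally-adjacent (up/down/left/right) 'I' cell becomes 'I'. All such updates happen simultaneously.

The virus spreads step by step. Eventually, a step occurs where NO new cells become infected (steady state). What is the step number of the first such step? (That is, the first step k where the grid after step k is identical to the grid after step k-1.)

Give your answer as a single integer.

Step 0 (initial): 1 infected
Step 1: +4 new -> 5 infected
Step 2: +6 new -> 11 infected
Step 3: +6 new -> 17 infected
Step 4: +4 new -> 21 infected
Step 5: +3 new -> 24 infected
Step 6: +0 new -> 24 infected

Answer: 6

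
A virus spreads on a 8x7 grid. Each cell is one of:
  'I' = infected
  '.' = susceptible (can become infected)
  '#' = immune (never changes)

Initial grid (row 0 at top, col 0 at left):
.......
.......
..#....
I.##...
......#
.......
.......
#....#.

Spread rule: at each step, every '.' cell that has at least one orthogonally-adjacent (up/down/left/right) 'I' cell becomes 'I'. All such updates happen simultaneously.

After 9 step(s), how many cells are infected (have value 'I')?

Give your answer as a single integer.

Answer: 49

Derivation:
Step 0 (initial): 1 infected
Step 1: +3 new -> 4 infected
Step 2: +4 new -> 8 infected
Step 3: +5 new -> 13 infected
Step 4: +5 new -> 18 infected
Step 5: +6 new -> 24 infected
Step 6: +8 new -> 32 infected
Step 7: +7 new -> 39 infected
Step 8: +7 new -> 46 infected
Step 9: +3 new -> 49 infected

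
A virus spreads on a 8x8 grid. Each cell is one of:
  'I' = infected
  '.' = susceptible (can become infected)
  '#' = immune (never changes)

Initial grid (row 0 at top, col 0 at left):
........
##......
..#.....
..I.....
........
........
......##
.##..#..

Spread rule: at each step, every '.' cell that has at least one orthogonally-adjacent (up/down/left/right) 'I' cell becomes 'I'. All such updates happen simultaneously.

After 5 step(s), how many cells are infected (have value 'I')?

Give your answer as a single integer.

Answer: 40

Derivation:
Step 0 (initial): 1 infected
Step 1: +3 new -> 4 infected
Step 2: +7 new -> 11 infected
Step 3: +9 new -> 20 infected
Step 4: +10 new -> 30 infected
Step 5: +10 new -> 40 infected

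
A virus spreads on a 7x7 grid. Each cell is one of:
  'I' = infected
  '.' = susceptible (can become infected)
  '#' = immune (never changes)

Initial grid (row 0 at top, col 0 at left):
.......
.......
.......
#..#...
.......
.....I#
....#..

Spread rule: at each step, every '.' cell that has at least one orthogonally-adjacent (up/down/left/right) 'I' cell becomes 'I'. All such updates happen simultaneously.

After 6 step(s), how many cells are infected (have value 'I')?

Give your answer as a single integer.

Step 0 (initial): 1 infected
Step 1: +3 new -> 4 infected
Step 2: +5 new -> 9 infected
Step 3: +6 new -> 15 infected
Step 4: +6 new -> 21 infected
Step 5: +8 new -> 29 infected
Step 6: +7 new -> 36 infected

Answer: 36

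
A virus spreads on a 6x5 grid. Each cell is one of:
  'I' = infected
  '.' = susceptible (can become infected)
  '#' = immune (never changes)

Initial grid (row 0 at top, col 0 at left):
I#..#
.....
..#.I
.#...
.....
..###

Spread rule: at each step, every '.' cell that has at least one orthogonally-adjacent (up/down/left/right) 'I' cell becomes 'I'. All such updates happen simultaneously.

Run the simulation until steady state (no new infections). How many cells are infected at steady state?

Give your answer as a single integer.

Step 0 (initial): 2 infected
Step 1: +4 new -> 6 infected
Step 2: +5 new -> 11 infected
Step 3: +6 new -> 17 infected
Step 4: +3 new -> 20 infected
Step 5: +2 new -> 22 infected
Step 6: +1 new -> 23 infected
Step 7: +0 new -> 23 infected

Answer: 23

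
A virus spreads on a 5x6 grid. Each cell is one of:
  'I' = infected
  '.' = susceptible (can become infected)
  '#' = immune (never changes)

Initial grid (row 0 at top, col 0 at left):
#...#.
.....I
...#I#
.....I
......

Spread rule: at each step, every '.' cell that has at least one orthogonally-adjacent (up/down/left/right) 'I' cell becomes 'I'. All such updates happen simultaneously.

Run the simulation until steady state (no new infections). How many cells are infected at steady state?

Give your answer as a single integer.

Step 0 (initial): 3 infected
Step 1: +4 new -> 7 infected
Step 2: +3 new -> 10 infected
Step 3: +4 new -> 14 infected
Step 4: +5 new -> 19 infected
Step 5: +5 new -> 24 infected
Step 6: +2 new -> 26 infected
Step 7: +0 new -> 26 infected

Answer: 26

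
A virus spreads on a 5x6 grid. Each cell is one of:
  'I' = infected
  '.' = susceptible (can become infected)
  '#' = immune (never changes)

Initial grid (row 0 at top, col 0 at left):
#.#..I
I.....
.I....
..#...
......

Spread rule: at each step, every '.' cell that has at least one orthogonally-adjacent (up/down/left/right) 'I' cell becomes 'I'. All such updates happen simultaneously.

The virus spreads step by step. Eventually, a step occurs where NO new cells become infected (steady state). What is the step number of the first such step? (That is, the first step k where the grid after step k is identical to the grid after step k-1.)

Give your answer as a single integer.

Step 0 (initial): 3 infected
Step 1: +6 new -> 9 infected
Step 2: +8 new -> 17 infected
Step 3: +6 new -> 23 infected
Step 4: +3 new -> 26 infected
Step 5: +1 new -> 27 infected
Step 6: +0 new -> 27 infected

Answer: 6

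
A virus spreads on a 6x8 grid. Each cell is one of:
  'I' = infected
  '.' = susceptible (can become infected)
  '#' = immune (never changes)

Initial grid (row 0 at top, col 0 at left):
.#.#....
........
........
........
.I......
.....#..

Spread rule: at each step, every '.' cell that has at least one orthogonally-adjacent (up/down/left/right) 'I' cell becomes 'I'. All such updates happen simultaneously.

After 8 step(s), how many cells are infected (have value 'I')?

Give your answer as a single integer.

Answer: 42

Derivation:
Step 0 (initial): 1 infected
Step 1: +4 new -> 5 infected
Step 2: +6 new -> 11 infected
Step 3: +6 new -> 17 infected
Step 4: +6 new -> 23 infected
Step 5: +6 new -> 29 infected
Step 6: +5 new -> 34 infected
Step 7: +5 new -> 39 infected
Step 8: +3 new -> 42 infected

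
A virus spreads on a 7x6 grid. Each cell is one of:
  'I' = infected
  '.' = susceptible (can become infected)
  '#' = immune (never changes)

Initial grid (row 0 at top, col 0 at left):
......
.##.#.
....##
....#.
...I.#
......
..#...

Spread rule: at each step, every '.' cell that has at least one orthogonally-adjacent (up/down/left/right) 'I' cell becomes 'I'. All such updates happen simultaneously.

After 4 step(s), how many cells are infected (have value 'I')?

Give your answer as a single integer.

Answer: 24

Derivation:
Step 0 (initial): 1 infected
Step 1: +4 new -> 5 infected
Step 2: +6 new -> 11 infected
Step 3: +7 new -> 18 infected
Step 4: +6 new -> 24 infected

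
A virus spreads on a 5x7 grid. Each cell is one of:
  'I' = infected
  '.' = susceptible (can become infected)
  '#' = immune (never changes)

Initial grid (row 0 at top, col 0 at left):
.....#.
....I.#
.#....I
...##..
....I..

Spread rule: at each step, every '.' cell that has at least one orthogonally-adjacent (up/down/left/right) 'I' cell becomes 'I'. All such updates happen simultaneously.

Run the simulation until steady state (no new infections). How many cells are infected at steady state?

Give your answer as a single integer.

Step 0 (initial): 3 infected
Step 1: +8 new -> 11 infected
Step 2: +6 new -> 17 infected
Step 3: +5 new -> 22 infected
Step 4: +4 new -> 26 infected
Step 5: +3 new -> 29 infected
Step 6: +0 new -> 29 infected

Answer: 29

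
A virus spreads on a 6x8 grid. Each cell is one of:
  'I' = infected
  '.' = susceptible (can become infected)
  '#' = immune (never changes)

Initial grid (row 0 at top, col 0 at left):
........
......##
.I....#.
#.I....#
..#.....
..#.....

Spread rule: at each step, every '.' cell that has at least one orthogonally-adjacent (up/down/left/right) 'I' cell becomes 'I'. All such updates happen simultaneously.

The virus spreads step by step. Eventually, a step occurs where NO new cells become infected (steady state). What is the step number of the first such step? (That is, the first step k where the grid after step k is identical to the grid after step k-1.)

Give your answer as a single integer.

Step 0 (initial): 2 infected
Step 1: +5 new -> 7 infected
Step 2: +7 new -> 14 infected
Step 3: +9 new -> 23 infected
Step 4: +7 new -> 30 infected
Step 5: +4 new -> 34 infected
Step 6: +3 new -> 37 infected
Step 7: +2 new -> 39 infected
Step 8: +1 new -> 40 infected
Step 9: +0 new -> 40 infected

Answer: 9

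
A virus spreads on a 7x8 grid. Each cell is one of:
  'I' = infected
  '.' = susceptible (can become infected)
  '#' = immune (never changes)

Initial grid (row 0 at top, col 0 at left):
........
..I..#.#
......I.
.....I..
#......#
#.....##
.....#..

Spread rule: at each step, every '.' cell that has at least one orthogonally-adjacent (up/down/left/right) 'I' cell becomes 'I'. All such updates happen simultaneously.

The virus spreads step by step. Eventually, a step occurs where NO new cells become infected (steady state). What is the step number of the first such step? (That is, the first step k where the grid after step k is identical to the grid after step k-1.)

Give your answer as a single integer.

Step 0 (initial): 3 infected
Step 1: +10 new -> 13 infected
Step 2: +14 new -> 27 infected
Step 3: +9 new -> 36 infected
Step 4: +5 new -> 41 infected
Step 5: +3 new -> 44 infected
Step 6: +1 new -> 45 infected
Step 7: +1 new -> 46 infected
Step 8: +0 new -> 46 infected

Answer: 8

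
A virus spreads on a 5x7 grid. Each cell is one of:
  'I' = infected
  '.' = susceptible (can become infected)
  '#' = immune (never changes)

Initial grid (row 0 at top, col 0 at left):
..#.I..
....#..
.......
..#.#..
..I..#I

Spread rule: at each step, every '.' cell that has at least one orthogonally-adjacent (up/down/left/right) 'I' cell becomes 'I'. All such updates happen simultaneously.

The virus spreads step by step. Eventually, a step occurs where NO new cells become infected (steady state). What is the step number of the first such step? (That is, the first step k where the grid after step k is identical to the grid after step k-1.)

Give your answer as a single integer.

Answer: 7

Derivation:
Step 0 (initial): 3 infected
Step 1: +5 new -> 8 infected
Step 2: +9 new -> 17 infected
Step 3: +6 new -> 23 infected
Step 4: +4 new -> 27 infected
Step 5: +2 new -> 29 infected
Step 6: +1 new -> 30 infected
Step 7: +0 new -> 30 infected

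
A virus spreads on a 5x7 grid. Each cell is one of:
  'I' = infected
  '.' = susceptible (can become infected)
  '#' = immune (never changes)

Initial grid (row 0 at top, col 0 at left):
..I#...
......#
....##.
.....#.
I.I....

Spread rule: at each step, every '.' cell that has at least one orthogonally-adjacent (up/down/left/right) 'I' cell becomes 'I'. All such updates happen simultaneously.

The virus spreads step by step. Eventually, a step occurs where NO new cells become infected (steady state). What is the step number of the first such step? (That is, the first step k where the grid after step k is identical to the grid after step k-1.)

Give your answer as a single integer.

Answer: 7

Derivation:
Step 0 (initial): 3 infected
Step 1: +6 new -> 9 infected
Step 2: +8 new -> 17 infected
Step 3: +6 new -> 23 infected
Step 4: +3 new -> 26 infected
Step 5: +2 new -> 28 infected
Step 6: +2 new -> 30 infected
Step 7: +0 new -> 30 infected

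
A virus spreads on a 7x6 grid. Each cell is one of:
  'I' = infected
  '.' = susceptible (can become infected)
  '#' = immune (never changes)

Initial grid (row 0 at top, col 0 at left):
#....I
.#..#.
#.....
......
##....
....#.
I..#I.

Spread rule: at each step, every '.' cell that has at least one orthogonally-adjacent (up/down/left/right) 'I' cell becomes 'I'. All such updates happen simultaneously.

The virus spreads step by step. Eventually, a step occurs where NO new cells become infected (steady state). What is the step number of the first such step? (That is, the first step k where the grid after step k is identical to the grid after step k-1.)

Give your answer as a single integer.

Answer: 8

Derivation:
Step 0 (initial): 3 infected
Step 1: +5 new -> 8 infected
Step 2: +5 new -> 13 infected
Step 3: +6 new -> 19 infected
Step 4: +7 new -> 26 infected
Step 5: +4 new -> 30 infected
Step 6: +2 new -> 32 infected
Step 7: +1 new -> 33 infected
Step 8: +0 new -> 33 infected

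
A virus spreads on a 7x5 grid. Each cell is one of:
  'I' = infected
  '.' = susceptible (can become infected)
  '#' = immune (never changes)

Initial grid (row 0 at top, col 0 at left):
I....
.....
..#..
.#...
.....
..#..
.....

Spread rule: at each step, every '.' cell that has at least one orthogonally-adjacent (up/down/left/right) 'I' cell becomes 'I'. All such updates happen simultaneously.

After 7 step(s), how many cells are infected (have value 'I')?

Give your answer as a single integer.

Answer: 26

Derivation:
Step 0 (initial): 1 infected
Step 1: +2 new -> 3 infected
Step 2: +3 new -> 6 infected
Step 3: +4 new -> 10 infected
Step 4: +3 new -> 13 infected
Step 5: +4 new -> 17 infected
Step 6: +5 new -> 22 infected
Step 7: +4 new -> 26 infected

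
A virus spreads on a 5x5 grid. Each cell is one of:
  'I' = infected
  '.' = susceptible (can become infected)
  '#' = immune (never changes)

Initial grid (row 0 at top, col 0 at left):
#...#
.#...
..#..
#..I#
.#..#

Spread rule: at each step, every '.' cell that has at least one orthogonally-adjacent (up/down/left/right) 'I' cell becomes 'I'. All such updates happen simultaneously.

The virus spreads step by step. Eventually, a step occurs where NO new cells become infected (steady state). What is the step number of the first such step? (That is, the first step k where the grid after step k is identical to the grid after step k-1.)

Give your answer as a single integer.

Step 0 (initial): 1 infected
Step 1: +3 new -> 4 infected
Step 2: +4 new -> 8 infected
Step 3: +4 new -> 12 infected
Step 4: +2 new -> 14 infected
Step 5: +2 new -> 16 infected
Step 6: +0 new -> 16 infected

Answer: 6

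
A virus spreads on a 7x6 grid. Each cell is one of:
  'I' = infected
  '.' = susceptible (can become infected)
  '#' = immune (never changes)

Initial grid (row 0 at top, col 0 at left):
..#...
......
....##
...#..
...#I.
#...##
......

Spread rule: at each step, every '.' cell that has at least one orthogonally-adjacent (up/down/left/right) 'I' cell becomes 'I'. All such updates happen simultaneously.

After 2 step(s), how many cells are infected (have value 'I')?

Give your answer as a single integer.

Answer: 4

Derivation:
Step 0 (initial): 1 infected
Step 1: +2 new -> 3 infected
Step 2: +1 new -> 4 infected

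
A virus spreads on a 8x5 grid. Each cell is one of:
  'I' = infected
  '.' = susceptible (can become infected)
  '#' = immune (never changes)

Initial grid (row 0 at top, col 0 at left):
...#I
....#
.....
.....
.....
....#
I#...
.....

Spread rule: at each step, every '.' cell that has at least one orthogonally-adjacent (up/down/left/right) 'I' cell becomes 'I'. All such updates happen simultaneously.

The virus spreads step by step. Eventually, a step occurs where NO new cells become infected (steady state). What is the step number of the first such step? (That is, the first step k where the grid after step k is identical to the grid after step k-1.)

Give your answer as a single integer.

Answer: 9

Derivation:
Step 0 (initial): 2 infected
Step 1: +2 new -> 4 infected
Step 2: +3 new -> 7 infected
Step 3: +4 new -> 11 infected
Step 4: +6 new -> 17 infected
Step 5: +6 new -> 23 infected
Step 6: +6 new -> 29 infected
Step 7: +4 new -> 33 infected
Step 8: +3 new -> 36 infected
Step 9: +0 new -> 36 infected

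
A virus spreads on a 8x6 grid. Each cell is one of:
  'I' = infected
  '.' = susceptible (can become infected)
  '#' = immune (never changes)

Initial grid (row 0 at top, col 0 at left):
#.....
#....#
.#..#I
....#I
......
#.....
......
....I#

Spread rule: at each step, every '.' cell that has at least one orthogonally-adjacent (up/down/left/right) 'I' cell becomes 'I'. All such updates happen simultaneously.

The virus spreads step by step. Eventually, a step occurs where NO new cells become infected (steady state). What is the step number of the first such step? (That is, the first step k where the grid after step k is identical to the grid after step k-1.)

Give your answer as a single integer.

Step 0 (initial): 3 infected
Step 1: +3 new -> 6 infected
Step 2: +6 new -> 12 infected
Step 3: +4 new -> 16 infected
Step 4: +5 new -> 21 infected
Step 5: +5 new -> 26 infected
Step 6: +4 new -> 30 infected
Step 7: +4 new -> 34 infected
Step 8: +4 new -> 38 infected
Step 9: +2 new -> 40 infected
Step 10: +0 new -> 40 infected

Answer: 10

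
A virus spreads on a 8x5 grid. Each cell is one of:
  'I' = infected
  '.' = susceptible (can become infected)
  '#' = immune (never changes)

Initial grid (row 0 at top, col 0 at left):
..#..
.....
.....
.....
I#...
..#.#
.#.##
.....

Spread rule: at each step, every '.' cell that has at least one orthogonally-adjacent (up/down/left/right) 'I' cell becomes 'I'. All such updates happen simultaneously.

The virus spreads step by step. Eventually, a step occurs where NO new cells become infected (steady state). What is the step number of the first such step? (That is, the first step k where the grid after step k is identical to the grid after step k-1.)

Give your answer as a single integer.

Answer: 9

Derivation:
Step 0 (initial): 1 infected
Step 1: +2 new -> 3 infected
Step 2: +4 new -> 7 infected
Step 3: +4 new -> 11 infected
Step 4: +6 new -> 17 infected
Step 5: +6 new -> 23 infected
Step 6: +6 new -> 29 infected
Step 7: +3 new -> 32 infected
Step 8: +1 new -> 33 infected
Step 9: +0 new -> 33 infected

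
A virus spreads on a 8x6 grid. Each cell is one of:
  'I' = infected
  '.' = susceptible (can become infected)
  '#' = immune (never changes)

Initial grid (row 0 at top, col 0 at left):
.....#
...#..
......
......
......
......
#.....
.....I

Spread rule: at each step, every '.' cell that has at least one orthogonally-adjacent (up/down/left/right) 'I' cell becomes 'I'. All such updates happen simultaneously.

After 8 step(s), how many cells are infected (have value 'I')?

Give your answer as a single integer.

Step 0 (initial): 1 infected
Step 1: +2 new -> 3 infected
Step 2: +3 new -> 6 infected
Step 3: +4 new -> 10 infected
Step 4: +5 new -> 15 infected
Step 5: +6 new -> 21 infected
Step 6: +5 new -> 26 infected
Step 7: +5 new -> 31 infected
Step 8: +4 new -> 35 infected

Answer: 35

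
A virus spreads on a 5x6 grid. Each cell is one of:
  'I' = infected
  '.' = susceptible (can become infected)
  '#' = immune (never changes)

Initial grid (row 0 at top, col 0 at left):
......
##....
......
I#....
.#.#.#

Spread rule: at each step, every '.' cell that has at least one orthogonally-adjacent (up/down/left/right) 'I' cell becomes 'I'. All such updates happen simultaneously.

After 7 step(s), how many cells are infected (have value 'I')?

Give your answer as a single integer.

Step 0 (initial): 1 infected
Step 1: +2 new -> 3 infected
Step 2: +1 new -> 4 infected
Step 3: +1 new -> 5 infected
Step 4: +3 new -> 8 infected
Step 5: +5 new -> 13 infected
Step 6: +5 new -> 18 infected
Step 7: +5 new -> 23 infected

Answer: 23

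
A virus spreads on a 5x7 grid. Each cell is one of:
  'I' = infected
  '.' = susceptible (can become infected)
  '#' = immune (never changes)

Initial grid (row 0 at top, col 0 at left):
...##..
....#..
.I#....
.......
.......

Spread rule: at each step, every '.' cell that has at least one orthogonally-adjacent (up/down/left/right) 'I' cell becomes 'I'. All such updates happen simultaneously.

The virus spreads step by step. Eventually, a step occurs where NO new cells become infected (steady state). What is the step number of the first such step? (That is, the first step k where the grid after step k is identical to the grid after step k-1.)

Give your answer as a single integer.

Answer: 10

Derivation:
Step 0 (initial): 1 infected
Step 1: +3 new -> 4 infected
Step 2: +6 new -> 10 infected
Step 3: +6 new -> 16 infected
Step 4: +3 new -> 19 infected
Step 5: +3 new -> 22 infected
Step 6: +3 new -> 25 infected
Step 7: +3 new -> 28 infected
Step 8: +2 new -> 30 infected
Step 9: +1 new -> 31 infected
Step 10: +0 new -> 31 infected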